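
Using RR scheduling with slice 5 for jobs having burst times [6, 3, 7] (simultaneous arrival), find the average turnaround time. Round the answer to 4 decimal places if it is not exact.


Time quantum = 5
Execution trace:
  J1 runs 5 units, time = 5
  J2 runs 3 units, time = 8
  J3 runs 5 units, time = 13
  J1 runs 1 units, time = 14
  J3 runs 2 units, time = 16
Finish times: [14, 8, 16]
Average turnaround = 38/3 = 12.6667

12.6667


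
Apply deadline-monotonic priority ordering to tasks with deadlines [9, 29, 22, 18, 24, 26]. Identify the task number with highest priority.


Sort tasks by relative deadline (ascending):
  Task 1: deadline = 9
  Task 4: deadline = 18
  Task 3: deadline = 22
  Task 5: deadline = 24
  Task 6: deadline = 26
  Task 2: deadline = 29
Priority order (highest first): [1, 4, 3, 5, 6, 2]
Highest priority task = 1

1


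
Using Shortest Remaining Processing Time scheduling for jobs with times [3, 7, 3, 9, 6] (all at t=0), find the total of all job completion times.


Since all jobs arrive at t=0, SRPT equals SPT ordering.
SPT order: [3, 3, 6, 7, 9]
Completion times:
  Job 1: p=3, C=3
  Job 2: p=3, C=6
  Job 3: p=6, C=12
  Job 4: p=7, C=19
  Job 5: p=9, C=28
Total completion time = 3 + 6 + 12 + 19 + 28 = 68

68


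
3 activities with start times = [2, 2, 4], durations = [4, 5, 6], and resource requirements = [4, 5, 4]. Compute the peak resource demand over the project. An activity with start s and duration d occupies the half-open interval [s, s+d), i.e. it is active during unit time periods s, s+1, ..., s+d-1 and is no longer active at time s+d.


Each activity i is active on [start_i, start_i + duration_i).
Compute total resource usage per time slot:
  t=0: active resources = [], total = 0
  t=1: active resources = [], total = 0
  t=2: active resources = [4, 5], total = 9
  t=3: active resources = [4, 5], total = 9
  t=4: active resources = [4, 5, 4], total = 13
  t=5: active resources = [4, 5, 4], total = 13
  t=6: active resources = [5, 4], total = 9
  t=7: active resources = [4], total = 4
  t=8: active resources = [4], total = 4
  t=9: active resources = [4], total = 4
Peak resource demand = 13

13


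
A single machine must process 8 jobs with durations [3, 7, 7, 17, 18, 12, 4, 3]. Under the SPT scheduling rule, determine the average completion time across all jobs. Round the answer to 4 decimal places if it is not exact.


Sort jobs by processing time (SPT order): [3, 3, 4, 7, 7, 12, 17, 18]
Compute completion times sequentially:
  Job 1: processing = 3, completes at 3
  Job 2: processing = 3, completes at 6
  Job 3: processing = 4, completes at 10
  Job 4: processing = 7, completes at 17
  Job 5: processing = 7, completes at 24
  Job 6: processing = 12, completes at 36
  Job 7: processing = 17, completes at 53
  Job 8: processing = 18, completes at 71
Sum of completion times = 220
Average completion time = 220/8 = 27.5

27.5


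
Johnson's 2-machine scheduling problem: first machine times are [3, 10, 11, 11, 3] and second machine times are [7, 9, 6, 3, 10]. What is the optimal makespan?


Apply Johnson's rule:
  Group 1 (a <= b): [(1, 3, 7), (5, 3, 10)]
  Group 2 (a > b): [(2, 10, 9), (3, 11, 6), (4, 11, 3)]
Optimal job order: [1, 5, 2, 3, 4]
Schedule:
  Job 1: M1 done at 3, M2 done at 10
  Job 5: M1 done at 6, M2 done at 20
  Job 2: M1 done at 16, M2 done at 29
  Job 3: M1 done at 27, M2 done at 35
  Job 4: M1 done at 38, M2 done at 41
Makespan = 41

41


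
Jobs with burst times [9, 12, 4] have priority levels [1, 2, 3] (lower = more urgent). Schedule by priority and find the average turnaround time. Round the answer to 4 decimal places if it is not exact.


Sort by priority (ascending = highest first):
Order: [(1, 9), (2, 12), (3, 4)]
Completion times:
  Priority 1, burst=9, C=9
  Priority 2, burst=12, C=21
  Priority 3, burst=4, C=25
Average turnaround = 55/3 = 18.3333

18.3333


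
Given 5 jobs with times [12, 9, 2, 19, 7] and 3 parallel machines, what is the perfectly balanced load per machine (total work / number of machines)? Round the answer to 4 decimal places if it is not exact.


Total processing time = 12 + 9 + 2 + 19 + 7 = 49
Number of machines = 3
Ideal balanced load = 49 / 3 = 16.3333

16.3333


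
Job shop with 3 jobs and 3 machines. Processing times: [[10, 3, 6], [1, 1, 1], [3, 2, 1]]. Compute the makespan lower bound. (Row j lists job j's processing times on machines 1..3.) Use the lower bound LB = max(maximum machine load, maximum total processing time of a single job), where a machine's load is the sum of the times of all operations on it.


Machine loads:
  Machine 1: 10 + 1 + 3 = 14
  Machine 2: 3 + 1 + 2 = 6
  Machine 3: 6 + 1 + 1 = 8
Max machine load = 14
Job totals:
  Job 1: 19
  Job 2: 3
  Job 3: 6
Max job total = 19
Lower bound = max(14, 19) = 19

19


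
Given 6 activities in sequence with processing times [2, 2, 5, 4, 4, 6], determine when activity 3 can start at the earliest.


Activity 3 starts after activities 1 through 2 complete.
Predecessor durations: [2, 2]
ES = 2 + 2 = 4

4


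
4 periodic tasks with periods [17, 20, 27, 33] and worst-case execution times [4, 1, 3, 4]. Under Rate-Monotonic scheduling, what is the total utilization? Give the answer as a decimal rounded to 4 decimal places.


Compute individual utilizations (exact fractions):
  Task 1: C/T = 4/17 (approx. 0.2353)
  Task 2: C/T = 1/20 (approx. 0.05)
  Task 3: C/T = 3/27 = 1/9 (approx. 0.1111)
  Task 4: C/T = 4/33 (approx. 0.1212)
Total utilization U = 4/17 + 1/20 + 1/9 + 4/33 = 17423/33660
Rounded to 4 decimal places: U = 0.5176
RM (Liu & Layland) bound for 4 tasks = 0.756828; compare with U = 17423/33660 (approx. 0.517617)
U <= bound, so schedulable by RM sufficient condition.

0.5176


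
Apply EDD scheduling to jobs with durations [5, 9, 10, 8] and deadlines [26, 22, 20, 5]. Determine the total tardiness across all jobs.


Sort by due date (EDD order): [(8, 5), (10, 20), (9, 22), (5, 26)]
Compute completion times and tardiness:
  Job 1: p=8, d=5, C=8, tardiness=max(0,8-5)=3
  Job 2: p=10, d=20, C=18, tardiness=max(0,18-20)=0
  Job 3: p=9, d=22, C=27, tardiness=max(0,27-22)=5
  Job 4: p=5, d=26, C=32, tardiness=max(0,32-26)=6
Total tardiness = 14

14


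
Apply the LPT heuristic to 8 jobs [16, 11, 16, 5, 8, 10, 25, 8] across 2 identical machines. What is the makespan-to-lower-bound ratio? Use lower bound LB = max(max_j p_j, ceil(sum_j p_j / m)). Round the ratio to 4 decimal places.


LPT order: [25, 16, 16, 11, 10, 8, 8, 5]
Machine loads after assignment: [49, 50]
LPT makespan = 50
Lower bound = max(max_job, ceil(total/2)) = max(25, 50) = 50
Ratio = 50 / 50 = 1.0

1.0


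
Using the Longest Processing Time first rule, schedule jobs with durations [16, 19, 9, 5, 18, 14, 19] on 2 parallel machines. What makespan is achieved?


Sort jobs in decreasing order (LPT): [19, 19, 18, 16, 14, 9, 5]
Assign each job to the least loaded machine:
  Machine 1: jobs [19, 18, 9, 5], load = 51
  Machine 2: jobs [19, 16, 14], load = 49
Makespan = max load = 51

51


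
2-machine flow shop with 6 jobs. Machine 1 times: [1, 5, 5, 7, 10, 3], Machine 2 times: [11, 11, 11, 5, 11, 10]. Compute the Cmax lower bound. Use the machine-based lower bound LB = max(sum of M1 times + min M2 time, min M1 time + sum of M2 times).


LB1 = sum(M1 times) + min(M2 times) = 31 + 5 = 36
LB2 = min(M1 times) + sum(M2 times) = 1 + 59 = 60
Lower bound = max(LB1, LB2) = max(36, 60) = 60

60


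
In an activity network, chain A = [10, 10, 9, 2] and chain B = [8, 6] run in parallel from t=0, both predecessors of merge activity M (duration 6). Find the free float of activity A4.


ES(A4) = sum of predecessors on chain A = 29
EF(A4) = ES + duration = 29 + 2 = 31
Successor of A4 is M. ES(M) = max(sum(A), sum(B)) = max(31, 14) = 31
Free float = ES(successor) - EF(current) = 31 - 31 = 0

0


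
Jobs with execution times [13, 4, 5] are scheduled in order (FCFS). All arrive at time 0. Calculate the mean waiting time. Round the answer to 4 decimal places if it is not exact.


FCFS order (as given): [13, 4, 5]
Waiting times:
  Job 1: wait = 0
  Job 2: wait = 13
  Job 3: wait = 17
Sum of waiting times = 30
Average waiting time = 30/3 = 10.0

10.0


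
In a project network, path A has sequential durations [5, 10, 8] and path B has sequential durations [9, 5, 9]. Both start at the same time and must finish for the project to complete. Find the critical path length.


Path A total = 5 + 10 + 8 = 23
Path B total = 9 + 5 + 9 = 23
Critical path = longest path = max(23, 23) = 23

23


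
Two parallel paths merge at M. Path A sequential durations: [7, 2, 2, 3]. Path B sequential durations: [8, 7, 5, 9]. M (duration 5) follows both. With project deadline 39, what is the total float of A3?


Forward pass: ES(A3) = sum of predecessors on chain A = 9
EF = ES + duration = 9 + 2 = 11
Backward pass: LF(M) = deadline = 39; LS(M) = 39 - 5 = 34
LF(A3) = LS(M) - sum(successors on chain A) = 34 - 3 = 31
LS = LF - duration = 31 - 2 = 29
Total float = LS - ES = 29 - 9 = 20

20


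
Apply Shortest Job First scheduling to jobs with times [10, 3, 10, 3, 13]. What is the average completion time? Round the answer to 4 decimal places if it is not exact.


SJF order (ascending): [3, 3, 10, 10, 13]
Completion times:
  Job 1: burst=3, C=3
  Job 2: burst=3, C=6
  Job 3: burst=10, C=16
  Job 4: burst=10, C=26
  Job 5: burst=13, C=39
Average completion = 90/5 = 18.0

18.0


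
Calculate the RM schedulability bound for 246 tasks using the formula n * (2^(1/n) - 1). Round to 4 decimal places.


Compute 2^(1/246) = 1.0028216448
Subtract 1: 1.0028216448 - 1 = 0.0028216448
Multiply by n: 246 * 0.0028216448 = 0.6941246208
Round to 4 dp: 0.6941

0.6941


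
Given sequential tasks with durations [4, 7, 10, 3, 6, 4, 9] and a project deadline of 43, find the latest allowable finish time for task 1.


LF(activity 1) = deadline - sum of successor durations
Successors: activities 2 through 7 with durations [7, 10, 3, 6, 4, 9]
Sum of successor durations = 39
LF = 43 - 39 = 4

4


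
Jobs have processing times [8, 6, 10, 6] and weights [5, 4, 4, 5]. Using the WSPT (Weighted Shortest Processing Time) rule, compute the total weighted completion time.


Compute p/w ratios and sort ascending (WSPT): [(6, 5), (6, 4), (8, 5), (10, 4)]
Compute weighted completion times:
  Job (p=6,w=5): C=6, w*C=5*6=30
  Job (p=6,w=4): C=12, w*C=4*12=48
  Job (p=8,w=5): C=20, w*C=5*20=100
  Job (p=10,w=4): C=30, w*C=4*30=120
Total weighted completion time = 298

298


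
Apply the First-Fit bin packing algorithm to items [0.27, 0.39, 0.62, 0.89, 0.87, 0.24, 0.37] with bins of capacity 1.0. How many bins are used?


Place items sequentially using First-Fit:
  Item 0.27 -> new Bin 1
  Item 0.39 -> Bin 1 (now 0.66)
  Item 0.62 -> new Bin 2
  Item 0.89 -> new Bin 3
  Item 0.87 -> new Bin 4
  Item 0.24 -> Bin 1 (now 0.9)
  Item 0.37 -> Bin 2 (now 0.99)
Total bins used = 4

4


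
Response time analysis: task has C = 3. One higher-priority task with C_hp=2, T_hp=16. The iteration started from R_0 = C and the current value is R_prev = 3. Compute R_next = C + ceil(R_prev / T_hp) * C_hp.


R_next = C + ceil(R_prev / T_hp) * C_hp
ceil(3 / 16) = ceil(0.1875) = 1
Interference = 1 * 2 = 2
R_next = 3 + 2 = 5

5


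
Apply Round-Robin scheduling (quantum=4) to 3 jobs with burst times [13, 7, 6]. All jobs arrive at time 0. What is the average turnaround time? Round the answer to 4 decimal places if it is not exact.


Time quantum = 4
Execution trace:
  J1 runs 4 units, time = 4
  J2 runs 4 units, time = 8
  J3 runs 4 units, time = 12
  J1 runs 4 units, time = 16
  J2 runs 3 units, time = 19
  J3 runs 2 units, time = 21
  J1 runs 4 units, time = 25
  J1 runs 1 units, time = 26
Finish times: [26, 19, 21]
Average turnaround = 66/3 = 22.0

22.0


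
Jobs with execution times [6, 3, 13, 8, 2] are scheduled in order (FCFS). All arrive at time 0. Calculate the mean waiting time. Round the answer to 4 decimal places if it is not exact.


FCFS order (as given): [6, 3, 13, 8, 2]
Waiting times:
  Job 1: wait = 0
  Job 2: wait = 6
  Job 3: wait = 9
  Job 4: wait = 22
  Job 5: wait = 30
Sum of waiting times = 67
Average waiting time = 67/5 = 13.4

13.4


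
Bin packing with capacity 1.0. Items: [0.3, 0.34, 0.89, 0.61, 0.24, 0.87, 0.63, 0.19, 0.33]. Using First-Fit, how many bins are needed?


Place items sequentially using First-Fit:
  Item 0.3 -> new Bin 1
  Item 0.34 -> Bin 1 (now 0.64)
  Item 0.89 -> new Bin 2
  Item 0.61 -> new Bin 3
  Item 0.24 -> Bin 1 (now 0.88)
  Item 0.87 -> new Bin 4
  Item 0.63 -> new Bin 5
  Item 0.19 -> Bin 3 (now 0.8)
  Item 0.33 -> Bin 5 (now 0.96)
Total bins used = 5

5


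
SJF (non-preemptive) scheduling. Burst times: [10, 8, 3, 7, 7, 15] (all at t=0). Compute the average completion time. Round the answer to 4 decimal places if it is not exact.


SJF order (ascending): [3, 7, 7, 8, 10, 15]
Completion times:
  Job 1: burst=3, C=3
  Job 2: burst=7, C=10
  Job 3: burst=7, C=17
  Job 4: burst=8, C=25
  Job 5: burst=10, C=35
  Job 6: burst=15, C=50
Average completion = 140/6 = 23.3333

23.3333


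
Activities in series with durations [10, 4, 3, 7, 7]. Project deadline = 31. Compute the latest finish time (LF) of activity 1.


LF(activity 1) = deadline - sum of successor durations
Successors: activities 2 through 5 with durations [4, 3, 7, 7]
Sum of successor durations = 21
LF = 31 - 21 = 10

10


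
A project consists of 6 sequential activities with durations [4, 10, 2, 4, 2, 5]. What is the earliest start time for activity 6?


Activity 6 starts after activities 1 through 5 complete.
Predecessor durations: [4, 10, 2, 4, 2]
ES = 4 + 10 + 2 + 4 + 2 = 22

22


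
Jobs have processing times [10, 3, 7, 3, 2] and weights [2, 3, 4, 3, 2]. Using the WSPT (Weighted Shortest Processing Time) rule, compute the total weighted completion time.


Compute p/w ratios and sort ascending (WSPT): [(3, 3), (3, 3), (2, 2), (7, 4), (10, 2)]
Compute weighted completion times:
  Job (p=3,w=3): C=3, w*C=3*3=9
  Job (p=3,w=3): C=6, w*C=3*6=18
  Job (p=2,w=2): C=8, w*C=2*8=16
  Job (p=7,w=4): C=15, w*C=4*15=60
  Job (p=10,w=2): C=25, w*C=2*25=50
Total weighted completion time = 153

153


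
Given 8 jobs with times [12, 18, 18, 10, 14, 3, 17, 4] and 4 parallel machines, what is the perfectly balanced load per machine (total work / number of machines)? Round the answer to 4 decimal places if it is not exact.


Total processing time = 12 + 18 + 18 + 10 + 14 + 3 + 17 + 4 = 96
Number of machines = 4
Ideal balanced load = 96 / 4 = 24.0

24.0


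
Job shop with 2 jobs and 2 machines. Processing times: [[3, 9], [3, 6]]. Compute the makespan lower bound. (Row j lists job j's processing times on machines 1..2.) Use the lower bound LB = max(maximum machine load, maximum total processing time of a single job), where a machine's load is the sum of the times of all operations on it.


Machine loads:
  Machine 1: 3 + 3 = 6
  Machine 2: 9 + 6 = 15
Max machine load = 15
Job totals:
  Job 1: 12
  Job 2: 9
Max job total = 12
Lower bound = max(15, 12) = 15

15


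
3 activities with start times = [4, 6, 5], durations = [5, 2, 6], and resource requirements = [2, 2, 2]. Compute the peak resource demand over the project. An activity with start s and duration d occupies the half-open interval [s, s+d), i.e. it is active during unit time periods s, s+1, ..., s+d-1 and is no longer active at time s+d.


Each activity i is active on [start_i, start_i + duration_i).
Compute total resource usage per time slot:
  t=0: active resources = [], total = 0
  t=1: active resources = [], total = 0
  t=2: active resources = [], total = 0
  t=3: active resources = [], total = 0
  t=4: active resources = [2], total = 2
  t=5: active resources = [2, 2], total = 4
  t=6: active resources = [2, 2, 2], total = 6
  t=7: active resources = [2, 2, 2], total = 6
  t=8: active resources = [2, 2], total = 4
  t=9: active resources = [2], total = 2
  t=10: active resources = [2], total = 2
Peak resource demand = 6

6


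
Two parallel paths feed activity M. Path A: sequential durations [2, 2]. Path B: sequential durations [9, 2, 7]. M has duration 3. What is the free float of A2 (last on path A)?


ES(A2) = sum of predecessors on chain A = 2
EF(A2) = ES + duration = 2 + 2 = 4
Successor of A2 is M. ES(M) = max(sum(A), sum(B)) = max(4, 18) = 18
Free float = ES(successor) - EF(current) = 18 - 4 = 14

14


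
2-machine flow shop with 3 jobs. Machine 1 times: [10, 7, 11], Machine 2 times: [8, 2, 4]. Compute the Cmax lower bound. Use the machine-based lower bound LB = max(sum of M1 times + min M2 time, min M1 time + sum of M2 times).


LB1 = sum(M1 times) + min(M2 times) = 28 + 2 = 30
LB2 = min(M1 times) + sum(M2 times) = 7 + 14 = 21
Lower bound = max(LB1, LB2) = max(30, 21) = 30

30


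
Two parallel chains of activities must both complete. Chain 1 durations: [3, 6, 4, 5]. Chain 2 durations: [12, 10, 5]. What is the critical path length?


Path A total = 3 + 6 + 4 + 5 = 18
Path B total = 12 + 10 + 5 = 27
Critical path = longest path = max(18, 27) = 27

27


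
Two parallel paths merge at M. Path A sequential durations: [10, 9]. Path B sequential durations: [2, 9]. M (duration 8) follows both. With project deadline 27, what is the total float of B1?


Forward pass: ES(B1) = sum of predecessors on chain B = 0
EF = ES + duration = 0 + 2 = 2
Backward pass: LF(M) = deadline = 27; LS(M) = 27 - 8 = 19
LF(B1) = LS(M) - sum(successors on chain B) = 19 - 9 = 10
LS = LF - duration = 10 - 2 = 8
Total float = LS - ES = 8 - 0 = 8

8


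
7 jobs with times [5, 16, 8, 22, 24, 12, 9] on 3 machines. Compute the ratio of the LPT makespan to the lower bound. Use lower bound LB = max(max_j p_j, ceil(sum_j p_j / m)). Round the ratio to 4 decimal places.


LPT order: [24, 22, 16, 12, 9, 8, 5]
Machine loads after assignment: [32, 31, 33]
LPT makespan = 33
Lower bound = max(max_job, ceil(total/3)) = max(24, 32) = 32
Ratio = 33 / 32 = 1.0313

1.0313


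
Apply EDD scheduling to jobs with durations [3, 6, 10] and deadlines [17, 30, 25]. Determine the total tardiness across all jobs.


Sort by due date (EDD order): [(3, 17), (10, 25), (6, 30)]
Compute completion times and tardiness:
  Job 1: p=3, d=17, C=3, tardiness=max(0,3-17)=0
  Job 2: p=10, d=25, C=13, tardiness=max(0,13-25)=0
  Job 3: p=6, d=30, C=19, tardiness=max(0,19-30)=0
Total tardiness = 0

0


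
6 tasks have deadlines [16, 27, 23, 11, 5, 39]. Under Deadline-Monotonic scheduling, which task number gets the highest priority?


Sort tasks by relative deadline (ascending):
  Task 5: deadline = 5
  Task 4: deadline = 11
  Task 1: deadline = 16
  Task 3: deadline = 23
  Task 2: deadline = 27
  Task 6: deadline = 39
Priority order (highest first): [5, 4, 1, 3, 2, 6]
Highest priority task = 5

5


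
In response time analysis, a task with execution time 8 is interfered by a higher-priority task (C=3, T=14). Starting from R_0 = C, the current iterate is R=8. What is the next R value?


R_next = C + ceil(R_prev / T_hp) * C_hp
ceil(8 / 14) = ceil(0.5714) = 1
Interference = 1 * 3 = 3
R_next = 8 + 3 = 11

11


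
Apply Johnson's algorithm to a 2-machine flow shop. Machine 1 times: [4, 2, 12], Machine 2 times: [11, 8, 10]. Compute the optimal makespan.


Apply Johnson's rule:
  Group 1 (a <= b): [(2, 2, 8), (1, 4, 11)]
  Group 2 (a > b): [(3, 12, 10)]
Optimal job order: [2, 1, 3]
Schedule:
  Job 2: M1 done at 2, M2 done at 10
  Job 1: M1 done at 6, M2 done at 21
  Job 3: M1 done at 18, M2 done at 31
Makespan = 31

31


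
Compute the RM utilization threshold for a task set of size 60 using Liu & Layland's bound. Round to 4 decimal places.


Compute 2^(1/60) = 1.0116194403
Subtract 1: 1.0116194403 - 1 = 0.0116194403
Multiply by n: 60 * 0.0116194403 = 0.6971664180
Round to 4 dp: 0.6972

0.6972


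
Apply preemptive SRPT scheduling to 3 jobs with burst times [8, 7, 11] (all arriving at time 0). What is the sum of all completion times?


Since all jobs arrive at t=0, SRPT equals SPT ordering.
SPT order: [7, 8, 11]
Completion times:
  Job 1: p=7, C=7
  Job 2: p=8, C=15
  Job 3: p=11, C=26
Total completion time = 7 + 15 + 26 = 48

48


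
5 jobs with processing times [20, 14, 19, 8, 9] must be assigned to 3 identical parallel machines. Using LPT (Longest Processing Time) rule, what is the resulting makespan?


Sort jobs in decreasing order (LPT): [20, 19, 14, 9, 8]
Assign each job to the least loaded machine:
  Machine 1: jobs [20], load = 20
  Machine 2: jobs [19, 8], load = 27
  Machine 3: jobs [14, 9], load = 23
Makespan = max load = 27

27


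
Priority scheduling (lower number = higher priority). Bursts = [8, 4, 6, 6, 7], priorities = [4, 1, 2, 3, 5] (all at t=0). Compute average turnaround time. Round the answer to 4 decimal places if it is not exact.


Sort by priority (ascending = highest first):
Order: [(1, 4), (2, 6), (3, 6), (4, 8), (5, 7)]
Completion times:
  Priority 1, burst=4, C=4
  Priority 2, burst=6, C=10
  Priority 3, burst=6, C=16
  Priority 4, burst=8, C=24
  Priority 5, burst=7, C=31
Average turnaround = 85/5 = 17.0

17.0


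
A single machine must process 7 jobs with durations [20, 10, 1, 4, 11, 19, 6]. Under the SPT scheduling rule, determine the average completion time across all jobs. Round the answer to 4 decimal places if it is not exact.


Sort jobs by processing time (SPT order): [1, 4, 6, 10, 11, 19, 20]
Compute completion times sequentially:
  Job 1: processing = 1, completes at 1
  Job 2: processing = 4, completes at 5
  Job 3: processing = 6, completes at 11
  Job 4: processing = 10, completes at 21
  Job 5: processing = 11, completes at 32
  Job 6: processing = 19, completes at 51
  Job 7: processing = 20, completes at 71
Sum of completion times = 192
Average completion time = 192/7 = 27.4286

27.4286


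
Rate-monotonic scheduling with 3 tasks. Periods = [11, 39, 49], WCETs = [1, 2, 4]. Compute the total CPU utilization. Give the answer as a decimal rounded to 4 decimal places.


Compute individual utilizations (exact fractions):
  Task 1: C/T = 1/11 (approx. 0.0909)
  Task 2: C/T = 2/39 (approx. 0.0513)
  Task 3: C/T = 4/49 (approx. 0.0816)
Total utilization U = 1/11 + 2/39 + 4/49 = 4705/21021
Rounded to 4 decimal places: U = 0.2238
RM (Liu & Layland) bound for 3 tasks = 0.779763; compare with U = 4705/21021 (approx. 0.223824)
U <= bound, so schedulable by RM sufficient condition.

0.2238


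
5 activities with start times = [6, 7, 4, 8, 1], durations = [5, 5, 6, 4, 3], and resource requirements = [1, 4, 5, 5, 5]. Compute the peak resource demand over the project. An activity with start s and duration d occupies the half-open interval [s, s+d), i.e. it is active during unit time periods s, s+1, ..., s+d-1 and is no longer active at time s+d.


Each activity i is active on [start_i, start_i + duration_i).
Compute total resource usage per time slot:
  t=0: active resources = [], total = 0
  t=1: active resources = [5], total = 5
  t=2: active resources = [5], total = 5
  t=3: active resources = [5], total = 5
  t=4: active resources = [5], total = 5
  t=5: active resources = [5], total = 5
  t=6: active resources = [1, 5], total = 6
  t=7: active resources = [1, 4, 5], total = 10
  t=8: active resources = [1, 4, 5, 5], total = 15
  t=9: active resources = [1, 4, 5, 5], total = 15
  t=10: active resources = [1, 4, 5], total = 10
  t=11: active resources = [4, 5], total = 9
Peak resource demand = 15

15


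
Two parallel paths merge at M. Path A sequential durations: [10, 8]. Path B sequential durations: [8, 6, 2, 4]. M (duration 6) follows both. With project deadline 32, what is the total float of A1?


Forward pass: ES(A1) = sum of predecessors on chain A = 0
EF = ES + duration = 0 + 10 = 10
Backward pass: LF(M) = deadline = 32; LS(M) = 32 - 6 = 26
LF(A1) = LS(M) - sum(successors on chain A) = 26 - 8 = 18
LS = LF - duration = 18 - 10 = 8
Total float = LS - ES = 8 - 0 = 8

8


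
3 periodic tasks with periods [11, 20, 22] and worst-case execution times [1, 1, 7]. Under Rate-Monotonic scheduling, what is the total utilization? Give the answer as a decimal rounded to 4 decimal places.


Compute individual utilizations (exact fractions):
  Task 1: C/T = 1/11 (approx. 0.0909)
  Task 2: C/T = 1/20 (approx. 0.05)
  Task 3: C/T = 7/22 (approx. 0.3182)
Total utilization U = 1/11 + 1/20 + 7/22 = 101/220
Rounded to 4 decimal places: U = 0.4591
RM (Liu & Layland) bound for 3 tasks = 0.779763; compare with U = 101/220 (approx. 0.459091)
U <= bound, so schedulable by RM sufficient condition.

0.4591


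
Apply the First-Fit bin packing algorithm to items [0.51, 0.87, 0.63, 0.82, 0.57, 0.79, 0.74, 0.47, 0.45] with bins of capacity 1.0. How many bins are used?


Place items sequentially using First-Fit:
  Item 0.51 -> new Bin 1
  Item 0.87 -> new Bin 2
  Item 0.63 -> new Bin 3
  Item 0.82 -> new Bin 4
  Item 0.57 -> new Bin 5
  Item 0.79 -> new Bin 6
  Item 0.74 -> new Bin 7
  Item 0.47 -> Bin 1 (now 0.98)
  Item 0.45 -> new Bin 8
Total bins used = 8

8


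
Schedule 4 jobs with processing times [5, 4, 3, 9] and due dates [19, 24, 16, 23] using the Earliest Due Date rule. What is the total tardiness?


Sort by due date (EDD order): [(3, 16), (5, 19), (9, 23), (4, 24)]
Compute completion times and tardiness:
  Job 1: p=3, d=16, C=3, tardiness=max(0,3-16)=0
  Job 2: p=5, d=19, C=8, tardiness=max(0,8-19)=0
  Job 3: p=9, d=23, C=17, tardiness=max(0,17-23)=0
  Job 4: p=4, d=24, C=21, tardiness=max(0,21-24)=0
Total tardiness = 0

0


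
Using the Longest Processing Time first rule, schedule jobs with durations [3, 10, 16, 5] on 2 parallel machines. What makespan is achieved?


Sort jobs in decreasing order (LPT): [16, 10, 5, 3]
Assign each job to the least loaded machine:
  Machine 1: jobs [16], load = 16
  Machine 2: jobs [10, 5, 3], load = 18
Makespan = max load = 18

18


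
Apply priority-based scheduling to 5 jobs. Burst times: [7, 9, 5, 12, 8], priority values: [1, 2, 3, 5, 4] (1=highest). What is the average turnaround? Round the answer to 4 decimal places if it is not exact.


Sort by priority (ascending = highest first):
Order: [(1, 7), (2, 9), (3, 5), (4, 8), (5, 12)]
Completion times:
  Priority 1, burst=7, C=7
  Priority 2, burst=9, C=16
  Priority 3, burst=5, C=21
  Priority 4, burst=8, C=29
  Priority 5, burst=12, C=41
Average turnaround = 114/5 = 22.8

22.8


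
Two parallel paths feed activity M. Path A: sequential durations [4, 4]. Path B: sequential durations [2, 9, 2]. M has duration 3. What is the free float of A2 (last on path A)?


ES(A2) = sum of predecessors on chain A = 4
EF(A2) = ES + duration = 4 + 4 = 8
Successor of A2 is M. ES(M) = max(sum(A), sum(B)) = max(8, 13) = 13
Free float = ES(successor) - EF(current) = 13 - 8 = 5

5


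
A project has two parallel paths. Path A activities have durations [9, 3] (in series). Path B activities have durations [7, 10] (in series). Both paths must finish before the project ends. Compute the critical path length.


Path A total = 9 + 3 = 12
Path B total = 7 + 10 = 17
Critical path = longest path = max(12, 17) = 17

17


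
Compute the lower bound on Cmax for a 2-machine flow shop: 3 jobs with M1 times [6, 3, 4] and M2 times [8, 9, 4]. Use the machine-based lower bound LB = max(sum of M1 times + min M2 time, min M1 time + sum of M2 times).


LB1 = sum(M1 times) + min(M2 times) = 13 + 4 = 17
LB2 = min(M1 times) + sum(M2 times) = 3 + 21 = 24
Lower bound = max(LB1, LB2) = max(17, 24) = 24

24


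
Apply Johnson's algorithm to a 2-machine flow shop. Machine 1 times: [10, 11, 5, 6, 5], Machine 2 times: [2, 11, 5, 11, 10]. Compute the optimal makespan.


Apply Johnson's rule:
  Group 1 (a <= b): [(3, 5, 5), (5, 5, 10), (4, 6, 11), (2, 11, 11)]
  Group 2 (a > b): [(1, 10, 2)]
Optimal job order: [3, 5, 4, 2, 1]
Schedule:
  Job 3: M1 done at 5, M2 done at 10
  Job 5: M1 done at 10, M2 done at 20
  Job 4: M1 done at 16, M2 done at 31
  Job 2: M1 done at 27, M2 done at 42
  Job 1: M1 done at 37, M2 done at 44
Makespan = 44

44


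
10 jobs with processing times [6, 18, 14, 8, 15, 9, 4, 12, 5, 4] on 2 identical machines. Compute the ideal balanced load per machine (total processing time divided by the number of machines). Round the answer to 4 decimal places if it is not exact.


Total processing time = 6 + 18 + 14 + 8 + 15 + 9 + 4 + 12 + 5 + 4 = 95
Number of machines = 2
Ideal balanced load = 95 / 2 = 47.5

47.5


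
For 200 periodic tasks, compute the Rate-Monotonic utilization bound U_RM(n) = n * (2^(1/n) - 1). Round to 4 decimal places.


Compute 2^(1/200) = 1.0034717485
Subtract 1: 1.0034717485 - 1 = 0.0034717485
Multiply by n: 200 * 0.0034717485 = 0.6943497000
Round to 4 dp: 0.6943

0.6943


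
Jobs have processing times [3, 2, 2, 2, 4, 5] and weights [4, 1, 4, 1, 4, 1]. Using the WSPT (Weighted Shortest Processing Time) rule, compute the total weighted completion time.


Compute p/w ratios and sort ascending (WSPT): [(2, 4), (3, 4), (4, 4), (2, 1), (2, 1), (5, 1)]
Compute weighted completion times:
  Job (p=2,w=4): C=2, w*C=4*2=8
  Job (p=3,w=4): C=5, w*C=4*5=20
  Job (p=4,w=4): C=9, w*C=4*9=36
  Job (p=2,w=1): C=11, w*C=1*11=11
  Job (p=2,w=1): C=13, w*C=1*13=13
  Job (p=5,w=1): C=18, w*C=1*18=18
Total weighted completion time = 106

106


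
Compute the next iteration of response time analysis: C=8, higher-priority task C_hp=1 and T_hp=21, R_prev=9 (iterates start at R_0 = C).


R_next = C + ceil(R_prev / T_hp) * C_hp
ceil(9 / 21) = ceil(0.4286) = 1
Interference = 1 * 1 = 1
R_next = 8 + 1 = 9
R_next = R_prev, so the iteration has converged (response time = 9).

9


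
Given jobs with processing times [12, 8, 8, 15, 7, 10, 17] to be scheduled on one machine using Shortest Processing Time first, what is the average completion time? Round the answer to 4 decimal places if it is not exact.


Sort jobs by processing time (SPT order): [7, 8, 8, 10, 12, 15, 17]
Compute completion times sequentially:
  Job 1: processing = 7, completes at 7
  Job 2: processing = 8, completes at 15
  Job 3: processing = 8, completes at 23
  Job 4: processing = 10, completes at 33
  Job 5: processing = 12, completes at 45
  Job 6: processing = 15, completes at 60
  Job 7: processing = 17, completes at 77
Sum of completion times = 260
Average completion time = 260/7 = 37.1429

37.1429


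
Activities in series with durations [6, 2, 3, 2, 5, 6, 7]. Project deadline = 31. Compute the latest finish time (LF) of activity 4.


LF(activity 4) = deadline - sum of successor durations
Successors: activities 5 through 7 with durations [5, 6, 7]
Sum of successor durations = 18
LF = 31 - 18 = 13

13


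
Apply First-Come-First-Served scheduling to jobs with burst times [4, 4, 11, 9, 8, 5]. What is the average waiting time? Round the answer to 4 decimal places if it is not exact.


FCFS order (as given): [4, 4, 11, 9, 8, 5]
Waiting times:
  Job 1: wait = 0
  Job 2: wait = 4
  Job 3: wait = 8
  Job 4: wait = 19
  Job 5: wait = 28
  Job 6: wait = 36
Sum of waiting times = 95
Average waiting time = 95/6 = 15.8333

15.8333


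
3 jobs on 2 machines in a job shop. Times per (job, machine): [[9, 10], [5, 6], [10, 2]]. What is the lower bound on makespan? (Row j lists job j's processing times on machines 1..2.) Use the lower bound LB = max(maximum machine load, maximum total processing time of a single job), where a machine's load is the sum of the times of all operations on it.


Machine loads:
  Machine 1: 9 + 5 + 10 = 24
  Machine 2: 10 + 6 + 2 = 18
Max machine load = 24
Job totals:
  Job 1: 19
  Job 2: 11
  Job 3: 12
Max job total = 19
Lower bound = max(24, 19) = 24

24


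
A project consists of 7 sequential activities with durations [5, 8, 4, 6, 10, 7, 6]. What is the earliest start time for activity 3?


Activity 3 starts after activities 1 through 2 complete.
Predecessor durations: [5, 8]
ES = 5 + 8 = 13

13


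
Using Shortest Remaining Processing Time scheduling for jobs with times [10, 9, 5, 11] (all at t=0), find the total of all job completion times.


Since all jobs arrive at t=0, SRPT equals SPT ordering.
SPT order: [5, 9, 10, 11]
Completion times:
  Job 1: p=5, C=5
  Job 2: p=9, C=14
  Job 3: p=10, C=24
  Job 4: p=11, C=35
Total completion time = 5 + 14 + 24 + 35 = 78

78


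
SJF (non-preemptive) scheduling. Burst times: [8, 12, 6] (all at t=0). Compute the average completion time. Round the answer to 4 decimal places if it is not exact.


SJF order (ascending): [6, 8, 12]
Completion times:
  Job 1: burst=6, C=6
  Job 2: burst=8, C=14
  Job 3: burst=12, C=26
Average completion = 46/3 = 15.3333

15.3333


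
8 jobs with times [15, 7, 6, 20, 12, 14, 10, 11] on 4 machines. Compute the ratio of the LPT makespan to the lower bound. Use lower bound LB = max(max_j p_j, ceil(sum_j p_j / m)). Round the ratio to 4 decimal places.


LPT order: [20, 15, 14, 12, 11, 10, 7, 6]
Machine loads after assignment: [26, 22, 24, 23]
LPT makespan = 26
Lower bound = max(max_job, ceil(total/4)) = max(20, 24) = 24
Ratio = 26 / 24 = 1.0833

1.0833


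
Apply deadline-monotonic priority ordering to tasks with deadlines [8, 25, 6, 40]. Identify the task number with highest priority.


Sort tasks by relative deadline (ascending):
  Task 3: deadline = 6
  Task 1: deadline = 8
  Task 2: deadline = 25
  Task 4: deadline = 40
Priority order (highest first): [3, 1, 2, 4]
Highest priority task = 3

3


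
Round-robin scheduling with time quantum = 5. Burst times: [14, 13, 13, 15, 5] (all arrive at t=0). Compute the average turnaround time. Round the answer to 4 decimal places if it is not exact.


Time quantum = 5
Execution trace:
  J1 runs 5 units, time = 5
  J2 runs 5 units, time = 10
  J3 runs 5 units, time = 15
  J4 runs 5 units, time = 20
  J5 runs 5 units, time = 25
  J1 runs 5 units, time = 30
  J2 runs 5 units, time = 35
  J3 runs 5 units, time = 40
  J4 runs 5 units, time = 45
  J1 runs 4 units, time = 49
  J2 runs 3 units, time = 52
  J3 runs 3 units, time = 55
  J4 runs 5 units, time = 60
Finish times: [49, 52, 55, 60, 25]
Average turnaround = 241/5 = 48.2

48.2


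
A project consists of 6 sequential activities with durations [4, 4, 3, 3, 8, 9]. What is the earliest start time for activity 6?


Activity 6 starts after activities 1 through 5 complete.
Predecessor durations: [4, 4, 3, 3, 8]
ES = 4 + 4 + 3 + 3 + 8 = 22

22


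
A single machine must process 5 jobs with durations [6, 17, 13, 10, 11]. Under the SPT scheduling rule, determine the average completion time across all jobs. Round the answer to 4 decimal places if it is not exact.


Sort jobs by processing time (SPT order): [6, 10, 11, 13, 17]
Compute completion times sequentially:
  Job 1: processing = 6, completes at 6
  Job 2: processing = 10, completes at 16
  Job 3: processing = 11, completes at 27
  Job 4: processing = 13, completes at 40
  Job 5: processing = 17, completes at 57
Sum of completion times = 146
Average completion time = 146/5 = 29.2

29.2


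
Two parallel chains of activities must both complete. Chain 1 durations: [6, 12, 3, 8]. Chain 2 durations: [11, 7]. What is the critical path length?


Path A total = 6 + 12 + 3 + 8 = 29
Path B total = 11 + 7 = 18
Critical path = longest path = max(29, 18) = 29

29


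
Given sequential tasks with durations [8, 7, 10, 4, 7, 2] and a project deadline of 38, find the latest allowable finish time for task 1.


LF(activity 1) = deadline - sum of successor durations
Successors: activities 2 through 6 with durations [7, 10, 4, 7, 2]
Sum of successor durations = 30
LF = 38 - 30 = 8

8


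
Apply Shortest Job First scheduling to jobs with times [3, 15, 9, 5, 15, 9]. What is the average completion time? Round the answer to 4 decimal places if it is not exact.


SJF order (ascending): [3, 5, 9, 9, 15, 15]
Completion times:
  Job 1: burst=3, C=3
  Job 2: burst=5, C=8
  Job 3: burst=9, C=17
  Job 4: burst=9, C=26
  Job 5: burst=15, C=41
  Job 6: burst=15, C=56
Average completion = 151/6 = 25.1667

25.1667


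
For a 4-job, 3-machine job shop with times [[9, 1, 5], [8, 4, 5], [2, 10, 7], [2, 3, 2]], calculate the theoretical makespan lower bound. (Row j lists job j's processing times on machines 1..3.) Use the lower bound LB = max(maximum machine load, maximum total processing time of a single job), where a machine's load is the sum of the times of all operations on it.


Machine loads:
  Machine 1: 9 + 8 + 2 + 2 = 21
  Machine 2: 1 + 4 + 10 + 3 = 18
  Machine 3: 5 + 5 + 7 + 2 = 19
Max machine load = 21
Job totals:
  Job 1: 15
  Job 2: 17
  Job 3: 19
  Job 4: 7
Max job total = 19
Lower bound = max(21, 19) = 21

21


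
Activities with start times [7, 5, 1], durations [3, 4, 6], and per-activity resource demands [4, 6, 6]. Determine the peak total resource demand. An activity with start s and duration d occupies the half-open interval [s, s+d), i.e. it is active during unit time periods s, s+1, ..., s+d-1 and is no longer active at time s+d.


Each activity i is active on [start_i, start_i + duration_i).
Compute total resource usage per time slot:
  t=0: active resources = [], total = 0
  t=1: active resources = [6], total = 6
  t=2: active resources = [6], total = 6
  t=3: active resources = [6], total = 6
  t=4: active resources = [6], total = 6
  t=5: active resources = [6, 6], total = 12
  t=6: active resources = [6, 6], total = 12
  t=7: active resources = [4, 6], total = 10
  t=8: active resources = [4, 6], total = 10
  t=9: active resources = [4], total = 4
Peak resource demand = 12

12


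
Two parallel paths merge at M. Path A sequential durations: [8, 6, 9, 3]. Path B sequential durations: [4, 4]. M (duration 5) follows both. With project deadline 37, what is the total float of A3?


Forward pass: ES(A3) = sum of predecessors on chain A = 14
EF = ES + duration = 14 + 9 = 23
Backward pass: LF(M) = deadline = 37; LS(M) = 37 - 5 = 32
LF(A3) = LS(M) - sum(successors on chain A) = 32 - 3 = 29
LS = LF - duration = 29 - 9 = 20
Total float = LS - ES = 20 - 14 = 6

6


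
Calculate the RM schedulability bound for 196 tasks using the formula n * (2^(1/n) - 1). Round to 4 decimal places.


Compute 2^(1/196) = 1.0035427259
Subtract 1: 1.0035427259 - 1 = 0.0035427259
Multiply by n: 196 * 0.0035427259 = 0.6943742764
Round to 4 dp: 0.6944

0.6944


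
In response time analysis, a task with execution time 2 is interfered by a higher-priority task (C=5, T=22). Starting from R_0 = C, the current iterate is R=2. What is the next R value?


R_next = C + ceil(R_prev / T_hp) * C_hp
ceil(2 / 22) = ceil(0.0909) = 1
Interference = 1 * 5 = 5
R_next = 2 + 5 = 7

7


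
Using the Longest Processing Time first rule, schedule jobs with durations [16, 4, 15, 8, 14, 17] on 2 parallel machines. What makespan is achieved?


Sort jobs in decreasing order (LPT): [17, 16, 15, 14, 8, 4]
Assign each job to the least loaded machine:
  Machine 1: jobs [17, 14, 8], load = 39
  Machine 2: jobs [16, 15, 4], load = 35
Makespan = max load = 39

39


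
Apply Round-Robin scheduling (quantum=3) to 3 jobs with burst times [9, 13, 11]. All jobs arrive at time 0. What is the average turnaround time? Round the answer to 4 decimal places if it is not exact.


Time quantum = 3
Execution trace:
  J1 runs 3 units, time = 3
  J2 runs 3 units, time = 6
  J3 runs 3 units, time = 9
  J1 runs 3 units, time = 12
  J2 runs 3 units, time = 15
  J3 runs 3 units, time = 18
  J1 runs 3 units, time = 21
  J2 runs 3 units, time = 24
  J3 runs 3 units, time = 27
  J2 runs 3 units, time = 30
  J3 runs 2 units, time = 32
  J2 runs 1 units, time = 33
Finish times: [21, 33, 32]
Average turnaround = 86/3 = 28.6667

28.6667


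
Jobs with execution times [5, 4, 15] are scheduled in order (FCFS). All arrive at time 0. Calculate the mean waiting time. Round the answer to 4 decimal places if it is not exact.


FCFS order (as given): [5, 4, 15]
Waiting times:
  Job 1: wait = 0
  Job 2: wait = 5
  Job 3: wait = 9
Sum of waiting times = 14
Average waiting time = 14/3 = 4.6667

4.6667


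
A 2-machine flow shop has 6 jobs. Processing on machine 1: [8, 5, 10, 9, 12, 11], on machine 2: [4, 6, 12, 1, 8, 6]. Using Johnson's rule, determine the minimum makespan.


Apply Johnson's rule:
  Group 1 (a <= b): [(2, 5, 6), (3, 10, 12)]
  Group 2 (a > b): [(5, 12, 8), (6, 11, 6), (1, 8, 4), (4, 9, 1)]
Optimal job order: [2, 3, 5, 6, 1, 4]
Schedule:
  Job 2: M1 done at 5, M2 done at 11
  Job 3: M1 done at 15, M2 done at 27
  Job 5: M1 done at 27, M2 done at 35
  Job 6: M1 done at 38, M2 done at 44
  Job 1: M1 done at 46, M2 done at 50
  Job 4: M1 done at 55, M2 done at 56
Makespan = 56

56
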